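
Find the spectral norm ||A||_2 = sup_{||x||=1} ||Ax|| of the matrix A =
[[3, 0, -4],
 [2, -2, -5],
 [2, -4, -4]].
||A||_2 ≈ 9.2483 (= sqrt(largest eigenvalue of A^T A))

||A||_2 = sigma_max(A) = sqrt(lambda_max(A^T A)). Form the symmetric matrix M = A^T A =
[[17, -12, -30],
 [-12, 20, 26],
 [-30, 26, 57]].
Its characteristic polynomial (trace, sum of principal 2x2 minors, determinant of M give the coefficients) is
  p(λ) = det(λ I - M) = λ^3 - 94λ^2 + 729λ - 400.
No integer candidate from the rational root theorem (±divisors of 400) is a root, so the roots are irrational. The cubic discriminant is Δ = 2306263520 > 0, so there are three distinct real roots. p(0) = -400 and p(1) = 236 have opposite signs, so a root lies in (0, 1); Newton's method refines it to λ ≈ 0.5939. p(7) = 440 and p(8) = -72 have opposite signs, so a root lies in (7, 8); Newton's method refines it to λ ≈ 7.8746. p(85) = -3460 and p(86) = 3126 have opposite signs, so a root lies in (85, 86); Newton's method refines it to λ ≈ 85.5315. Check (Vieta): the three roots sum to 94, matching tr M = 94.
So the eigenvalues of A^T A are ≈ 0.5939, 7.8746, 85.5315 (all ≥ 0, as they must be for A^T A). The largest is λ_max ≈ 85.5315, hence ||A||_2 = sqrt(λ_max) ≈ 9.2483.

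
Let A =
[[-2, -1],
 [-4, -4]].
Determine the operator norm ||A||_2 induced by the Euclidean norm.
||A||_2 = sqrt((37 + sqrt(1305))/2) ≈ 6.0467 (= sqrt(largest eigenvalue of A^T A))

||A||_2 = sigma_max(A) = sqrt(lambda_max(A^T A)). Form the symmetric matrix M = A^T A =
[[20, 18],
 [18, 17]].
Its characteristic polynomial (trace, determinant of M give the coefficients) is
  p(λ) = det(λ I - M) = λ^2 - 37λ + 16.
For λ^2 - 37λ + 16 the discriminant is 1305. It is nonnegative but not a perfect square, so the roots are real and irrational: λ = (37 ± sqrt(1305))/2 ≈ 36.5624, 0.4376.
So the eigenvalues of A^T A are ≈ 0.4376, 36.5624 (all ≥ 0, as they must be for A^T A). The largest is λ_max = (37 + sqrt(1305))/2 ≈ 36.5624, hence ||A||_2 = sqrt(λ_max) = sqrt((37 + sqrt(1305))/2) ≈ 6.0467.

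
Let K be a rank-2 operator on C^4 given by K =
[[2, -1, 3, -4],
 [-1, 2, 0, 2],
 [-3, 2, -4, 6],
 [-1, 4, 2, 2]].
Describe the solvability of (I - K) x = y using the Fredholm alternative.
(I - K) is invertible (det(I - K) = -29 ≠ 0), so for every y in C^4 the equation (I - K) x = y has a unique solution.

K has rank 2 and factors as K = U V^T = u1 v1^T + u2 v2^T with u1 = (-2, 1, 3, 1), v1 = (-1, 1, -1, 2), u2 = (1, 1, -1, 3), v2 = (0, 1, 1, 0) (multiplying out reproduces the displayed K). The nonzero eigenvalues of U V^T coincide with those of the 2 x 2 matrix G = V^T U = [[v1·u1, v1·u2], [v2·u1, v2·u2]] = [[2, 7], [4, 0]], and by the Sylvester determinant identity det(I_4 - U V^T) = det(I_2 - V^T U) = det([[-1, -7], [-4, 1]]) = (-1)(1) - (-7)(-4) = -29. (Direct check: I - K =
[[-1, 1, -3, 4],
 [1, -1, 0, -2],
 [3, -2, 5, -6],
 [1, -4, -2, -1]]
has determinant -29.) The finite-dimensional Fredholm alternative says: either (I - K) is invertible, or ker(I - K) ≠ {0} and then range(I - K) = ker((I - K)^*)^⊥, with dim ker(I - K) = dim ker((I - K)^*). Since det(I - K) ≠ 0, 1 is not an eigenvalue of K and ker(I - K) = {0}, so we are in the first case: for every y there is a unique x = (I - K)^(-1) y. (Explicitly, by the Woodbury identity, (I - U V^T)^(-1) = I + U (I_2 - G)^(-1) V^T.)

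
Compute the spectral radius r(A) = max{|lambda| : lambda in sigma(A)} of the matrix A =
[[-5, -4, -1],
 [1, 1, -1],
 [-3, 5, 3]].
r(A) ≈ 5.0548

The eigenvalues of A are the roots of its characteristic polynomial. With M = A (coefficients from the trace, the sum of principal 2x2 minors, and det A):
  p(λ) = det(λ I - M) = λ^3 + λ^2 - 11λ + 48.
No integer candidate from the rational root theorem (±divisors of 48) is a root, so the roots are irrational. The cubic discriminant is Δ = -66459 < 0, so there is one real root and a complex-conjugate pair. p(-6) = -66 and p(-5) = 3 have opposite signs, so a root lies in (-6, -5); Newton's method refines it to λ ≈ -5.0548. Dividing out (λ - (-5.0548)) leaves approximately λ^2 - 4.0548λ + 9.496. For λ^2 - 4.0548λ + 9.496 the discriminant is -21.5427. It is negative, so the remaining roots are the complex-conjugate pair λ ≈ 2.0274 ± 2.3207i. Their product equals the constant term, so |λ|^2 ≈ 9.496 and |λ| ≈ 3.0816.
Thus the eigenvalues (to 4 decimals) are -5.0548 (modulus 5.0548); 2.0274 ± 2.3207i (modulus 3.0816). The spectral radius is the largest modulus: r(A) ≈ 5.0548. (Cross-check: r(A) ≤ ||A||_2 ≈ 7.1423; equality holds whenever A is normal, though it can also hold for some non-normal A.)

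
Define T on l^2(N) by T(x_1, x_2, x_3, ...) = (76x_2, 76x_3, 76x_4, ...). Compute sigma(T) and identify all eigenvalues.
sigma(T) = closed disk {z in C : |z| ≤ 76}; sigma_p(T) = open disk {z in C : |z| < 76}

Note T = 76·V where V is the unit left shift (V x)_k = x_{k+1}; so sigma(T) = 76·sigma(V) and ||T|| = 76||V||. ||T x||^2 = 5776sum_{k≥2} |x_k|^2 ≤ 5776||x||^2, with equality on {x : x_1 = 0}, so ||T|| = 76. For any lambda with |lambda| < 76, set r = lambda/76 (|r| < 1); the vector x = (1, r, r^2, ...) is in l^2 and satisfies T x = 76(r, r^2, ...) = lambda x, so lambda is an eigenvalue. On the boundary |lambda| = 76 the geometric series diverges, so no l^2 eigenvector exists, but these lambda lie in the approximate point spectrum. Hence sigma(T) is the closed disk of radius 76 and sigma_p(T) is the open disk.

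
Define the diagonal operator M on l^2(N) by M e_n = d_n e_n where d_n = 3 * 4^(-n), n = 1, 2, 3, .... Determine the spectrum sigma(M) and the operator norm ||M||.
sigma(M) = {3 * 4^(-n) : n ≥ 1} ∪ {0}; ||M|| = 3/4

A bounded diagonal operator on l^2 with diagonal entries d_n has spectrum equal to the closure of {d_n : n ≥ 1}: every d_n is an eigenvalue (with eigenvector e_n), so {d_n} ⊂ sigma(M); the spectrum is closed, so its closure is too; and for lambda not in the closure, (M - lambda I) has bounded inverse (the diagonal entries 1/(d_n - lambda) are bounded). For our sequence d_n = 3 * 4^(-n), n = 1, 2, 3, ...:
  - {d_n} = {3 * 4^(-n) : n ≥ 1}; the only limit point is 0
  - closure = {3 * 4^(-n) : n ≥ 1} ∪ {0}
For the norm: a diagonal operator has ||M|| = sup_n |d_n|. Here d_n = 3 * 4^(-n) is positive and decreasing, so sup_n |d_n| = d_1 = 3/4. So ||M|| = 3/4.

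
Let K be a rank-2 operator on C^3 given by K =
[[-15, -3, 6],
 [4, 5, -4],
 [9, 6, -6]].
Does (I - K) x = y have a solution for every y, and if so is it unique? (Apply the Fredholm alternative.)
(I - K) is invertible (det(I - K) = -16 ≠ 0), so for every y in C^3 the equation (I - K) x = y has a unique solution.

K has rank 2 and factors as K = U V^T = u1 v1^T + u2 v2^T with u1 = (3, -2, -3), v1 = (-3, -2, 2), u2 = (-3, -1, 0), v2 = (2, -1, 0) (multiplying out reproduces the displayed K). The nonzero eigenvalues of U V^T coincide with those of the 2 x 2 matrix G = V^T U = [[v1·u1, v1·u2], [v2·u1, v2·u2]] = [[-11, 11], [8, -5]], and by the Sylvester determinant identity det(I_3 - U V^T) = det(I_2 - V^T U) = det([[12, -11], [-8, 6]]) = (12)(6) - (-11)(-8) = -16. (Direct check: I - K =
[[16, 3, -6],
 [-4, -4, 4],
 [-9, -6, 7]]
has determinant -16.) The finite-dimensional Fredholm alternative says: either (I - K) is invertible, or ker(I - K) ≠ {0} and then range(I - K) = ker((I - K)^*)^⊥, with dim ker(I - K) = dim ker((I - K)^*). Since det(I - K) ≠ 0, 1 is not an eigenvalue of K and ker(I - K) = {0}, so we are in the first case: for every y there is a unique x = (I - K)^(-1) y. (Explicitly, by the Woodbury identity, (I - U V^T)^(-1) = I + U (I_2 - G)^(-1) V^T.)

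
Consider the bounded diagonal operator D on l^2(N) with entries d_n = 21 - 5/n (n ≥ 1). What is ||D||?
||D|| = 21

For a diagonal operator on l^2 with entries d_n, ||D|| = sup_n |d_n|. Here d_1 = 16, d_2 = 37/2, ..., and d_n = 21 - 5/n increases monotonically toward 21. All terms lie in [16, 21), so |d_n| = d_n and the supremum is the limit 21, which is not attained by any individual d_n. Hence ||D|| = 21.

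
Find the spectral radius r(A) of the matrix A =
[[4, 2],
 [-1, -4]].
r(A) = sqrt(56)/2 ≈ 3.7417

The eigenvalues of A are the roots of its characteristic polynomial. With M = A (coefficients from the trace and determinant):
  p(λ) = det(λ I - M) = λ^2 - 14.
For λ^2 - 14 the discriminant is 56. It is nonnegative but not a perfect square, so the roots are real and irrational: λ = ± sqrt(56)/2 ≈ 3.7417, -3.7417.
Thus the eigenvalues (to 4 decimals) are 3.7417 (modulus 3.7417); -3.7417 (modulus 3.7417). The spectral radius is the largest modulus: r(A) = sqrt(56)/2 ≈ 3.7417. (Cross-check: r(A) ≤ ||A||_2 ≈ 5.5311; equality holds whenever A is normal, though it can also hold for some non-normal A.)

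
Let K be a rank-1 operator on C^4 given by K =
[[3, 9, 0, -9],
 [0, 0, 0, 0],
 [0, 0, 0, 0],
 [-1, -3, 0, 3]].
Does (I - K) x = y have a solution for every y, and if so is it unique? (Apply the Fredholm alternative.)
(I - K) is invertible (det(I - K) = -5 ≠ 0), so for every y in C^4 the equation (I - K) x = y has a unique solution.

K has rank 1, so it is an outer product K = u v^T: every row of K is a multiple of one row vector. Reading off the entries, u = (3, 0, 0, -1) and v = (1, 3, 0, -3) (row i of K equals u_i·v^T). A rank-one matrix u v^T satisfies K u = u (v·u) and kills the (3)-dimensional subspace v^⊥, so its characteristic polynomial is lambda^3 (lambda - v·u) with v·u = tr K = 6. Hence the eigenvalues of I - K are 1 (multiplicity 3) and 1 - (6) = -5, so det(I - K) = -5. (Direct check: I - K =
[[-2, -9, 0, 9],
 [0, 1, 0, 0],
 [0, 0, 1, 0],
 [1, 3, 0, -2]]
has determinant -5.) The finite-dimensional Fredholm alternative says: either (I - K) is invertible, or ker(I - K) ≠ {0} and then range(I - K) = ker((I - K)^*)^⊥, with dim ker(I - K) = dim ker((I - K)^*). Since det(I - K) ≠ 0, 1 is not an eigenvalue of K and ker(I - K) = {0}, so we are in the first case: for every y there is a unique x = (I - K)^(-1) y. Explicitly, by the Sherman–Morrison formula, (I - u v^T)^(-1) = I + u v^T/(1 - v·u), i.e. (I - K)^(-1) = I + K/(-5).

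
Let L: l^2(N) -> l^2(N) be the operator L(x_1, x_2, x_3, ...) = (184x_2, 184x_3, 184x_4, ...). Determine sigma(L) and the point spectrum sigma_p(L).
sigma(L) = closed disk {z in C : |z| ≤ 184}; sigma_p(L) = open disk {z in C : |z| < 184}

Note L = 184·V where V is the unit left shift (V x)_k = x_{k+1}; so sigma(L) = 184·sigma(V) and ||L|| = 184||V||. ||L x||^2 = 33856sum_{k≥2} |x_k|^2 ≤ 33856||x||^2, with equality on {x : x_1 = 0}, so ||L|| = 184. For any lambda with |lambda| < 184, set r = lambda/184 (|r| < 1); the vector x = (1, r, r^2, ...) is in l^2 and satisfies L x = 184(r, r^2, ...) = lambda x, so lambda is an eigenvalue. On the boundary |lambda| = 184 the geometric series diverges, so no l^2 eigenvector exists, but these lambda lie in the approximate point spectrum. Hence sigma(L) is the closed disk of radius 184 and sigma_p(L) is the open disk.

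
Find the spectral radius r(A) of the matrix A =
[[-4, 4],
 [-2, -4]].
r(A) = sqrt(24) ≈ 4.899

The eigenvalues of A are the roots of its characteristic polynomial. With M = A (coefficients from the trace and determinant):
  p(λ) = det(λ I - M) = λ^2 + 8λ + 24.
For λ^2 + 8λ + 24 the discriminant is -32. It is negative, so the roots are the complex-conjugate pair λ = -4 ± (sqrt(32)/2) i ≈ -4 ± 2.8284i. For a conjugate pair the product of the roots equals the constant term, so |λ|^2 = 24 and |λ| = sqrt(24) ≈ 4.899.
Thus the eigenvalues (to 4 decimals) are -4 ± 2.8284i (modulus 4.899). The spectral radius is the largest modulus: r(A) = sqrt(24) ≈ 4.899. (Cross-check: r(A) ≤ ||A||_2 ≈ 6; equality holds whenever A is normal, though it can also hold for some non-normal A.)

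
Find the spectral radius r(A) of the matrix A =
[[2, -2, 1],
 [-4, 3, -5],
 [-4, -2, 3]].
r(A) ≈ 5.0057

The eigenvalues of A are the roots of its characteristic polynomial. With M = A (coefficients from the trace, the sum of principal 2x2 minors, and det A):
  p(λ) = det(λ I - M) = λ^3 - 8λ^2 + 7λ + 46.
No integer candidate from the rational root theorem (±divisors of 46) is a root, so the roots are irrational. The cubic discriminant is Δ = -7528 < 0, so there is one real root and a complex-conjugate pair. p(-2) = -8 and p(-1) = 30 have opposite signs, so a root lies in (-2, -1); Newton's method refines it to λ ≈ -1.8358. Dividing out (λ - (-1.8358)) leaves approximately λ^2 - 9.8358λ + 25.0569. For λ^2 - 9.8358λ + 25.0569 the discriminant is -3.484. It is negative, so the remaining roots are the complex-conjugate pair λ ≈ 4.9179 ± 0.9333i. Their product equals the constant term, so |λ|^2 ≈ 25.0569 and |λ| ≈ 5.0057.
Thus the eigenvalues (to 4 decimals) are -1.8358 (modulus 1.8358); 4.9179 ± 0.9333i (modulus 5.0057). The spectral radius is the largest modulus: r(A) ≈ 5.0057. (Cross-check: r(A) ≤ ||A||_2 ≈ 7.6214; equality holds whenever A is normal, though it can also hold for some non-normal A.)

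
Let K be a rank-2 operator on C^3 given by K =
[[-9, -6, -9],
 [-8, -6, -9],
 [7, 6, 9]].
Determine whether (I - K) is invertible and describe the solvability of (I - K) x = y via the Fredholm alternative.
(I - K) is invertible (det(I - K) = -5 ≠ 0), so for every y in C^3 the equation (I - K) x = y has a unique solution.

K has rank 2 and factors as K = U V^T = u1 v1^T + u2 v2^T with u1 = (3, 3, -3), v1 = (-3, -2, -3), u2 = (0, 1, -2), v2 = (1, 0, 0) (multiplying out reproduces the displayed K). The nonzero eigenvalues of U V^T coincide with those of the 2 x 2 matrix G = V^T U = [[v1·u1, v1·u2], [v2·u1, v2·u2]] = [[-6, 4], [3, 0]], and by the Sylvester determinant identity det(I_3 - U V^T) = det(I_2 - V^T U) = det([[7, -4], [-3, 1]]) = (7)(1) - (-4)(-3) = -5. (Direct check: I - K =
[[10, 6, 9],
 [8, 7, 9],
 [-7, -6, -8]]
has determinant -5.) The finite-dimensional Fredholm alternative says: either (I - K) is invertible, or ker(I - K) ≠ {0} and then range(I - K) = ker((I - K)^*)^⊥, with dim ker(I - K) = dim ker((I - K)^*). Since det(I - K) ≠ 0, 1 is not an eigenvalue of K and ker(I - K) = {0}, so we are in the first case: for every y there is a unique x = (I - K)^(-1) y. (Explicitly, by the Woodbury identity, (I - U V^T)^(-1) = I + U (I_2 - G)^(-1) V^T.)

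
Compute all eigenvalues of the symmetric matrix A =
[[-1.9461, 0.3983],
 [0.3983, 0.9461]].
sigma(A) ≈ {-2, 1}

A is real symmetric, so its spectrum consists of real eigenvalues. Expanding the characteristic polynomial of the displayed matrix gives
  det(λ I - A) = p(λ) = λ^2 + (1)λ + (-2).
Solving p(λ) = 0 yields eigenvalues ≈ -2, 1. (A is shown rounded to 4 decimals, so these recover the underlying integer eigenvalues to within that precision.)
Verification: the trace of A = -1 equals the sum of eigenvalues -1, and det(A) ≈ -1.9998 matches the eigenvalue product -2.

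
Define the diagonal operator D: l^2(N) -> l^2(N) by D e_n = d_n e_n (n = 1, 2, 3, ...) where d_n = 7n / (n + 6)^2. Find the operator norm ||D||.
||D|| = 7/24 (attained at n = 6)

For D diagonal, ||D|| = sup_n |d_n|. Treat f(x) = 7x / (x + 6)^2 for real x > 0. By the quotient rule, f'(x) = 7(6 - x)/(x + 6)^3, which is positive for x < 6 and negative for x > 6. So f has a unique maximum at x = 6, and since 6 is a positive integer, the supremum over n ≥ 1 is attained at n = 6: d_6 = 7·6/(6 + 6)^2 = 7·6/144 = 7/24. Hence ||D|| = 7/24.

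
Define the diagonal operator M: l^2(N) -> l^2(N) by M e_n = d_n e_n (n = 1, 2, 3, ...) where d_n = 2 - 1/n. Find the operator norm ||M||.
||M|| = 2

For a diagonal operator on l^2 with entries d_n, ||M|| = sup_n |d_n|. Here d_1 = 1, d_2 = 3/2, ..., and d_n = 2 - 1/n increases monotonically toward 2. All terms lie in [1, 2), so |d_n| = d_n and the supremum is the limit 2, which is not attained by any individual d_n. Hence ||M|| = 2.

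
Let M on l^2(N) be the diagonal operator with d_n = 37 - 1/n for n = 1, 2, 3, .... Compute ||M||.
||M|| = 37

For a diagonal operator on l^2 with entries d_n, ||M|| = sup_n |d_n|. Here d_1 = 36, d_2 = 73/2, ..., and d_n = 37 - 1/n increases monotonically toward 37. All terms lie in [36, 37), so |d_n| = d_n and the supremum is the limit 37, which is not attained by any individual d_n. Hence ||M|| = 37.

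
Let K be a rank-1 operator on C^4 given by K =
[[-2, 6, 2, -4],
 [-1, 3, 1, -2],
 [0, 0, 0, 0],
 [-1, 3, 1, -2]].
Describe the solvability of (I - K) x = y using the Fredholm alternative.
(I - K) is invertible (det(I - K) = 2 ≠ 0), so for every y in C^4 the equation (I - K) x = y has a unique solution.

K has rank 1, so it is an outer product K = u v^T: every row of K is a multiple of one row vector. Reading off the entries, u = (-2, -1, 0, -1) and v = (1, -3, -1, 2) (row i of K equals u_i·v^T). A rank-one matrix u v^T satisfies K u = u (v·u) and kills the (3)-dimensional subspace v^⊥, so its characteristic polynomial is lambda^3 (lambda - v·u) with v·u = tr K = -1. Hence the eigenvalues of I - K are 1 (multiplicity 3) and 1 - (-1) = 2, so det(I - K) = 2. (Direct check: I - K =
[[3, -6, -2, 4],
 [1, -2, -1, 2],
 [0, 0, 1, 0],
 [1, -3, -1, 3]]
has determinant 2.) The finite-dimensional Fredholm alternative says: either (I - K) is invertible, or ker(I - K) ≠ {0} and then range(I - K) = ker((I - K)^*)^⊥, with dim ker(I - K) = dim ker((I - K)^*). Since det(I - K) ≠ 0, 1 is not an eigenvalue of K and ker(I - K) = {0}, so we are in the first case: for every y there is a unique x = (I - K)^(-1) y. Explicitly, by the Sherman–Morrison formula, (I - u v^T)^(-1) = I + u v^T/(1 - v·u), i.e. (I - K)^(-1) = I + K/(2).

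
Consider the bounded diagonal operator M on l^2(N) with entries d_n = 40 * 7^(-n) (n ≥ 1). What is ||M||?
||M|| = 40/7 (attained at n = 1)

For M diagonal, ||M|| = sup_n |d_n|. The sequence d_n = 40 * 7^(-n) is positive and strictly decreasing (ratio 7^(-1) < 1), so the supremum is d_1 = 40/7. Hence ||M|| = 40/7.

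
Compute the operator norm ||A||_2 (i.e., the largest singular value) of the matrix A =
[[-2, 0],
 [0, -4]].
||A||_2 = 4 (= sqrt(largest eigenvalue of A^T A))

||A||_2 = sigma_max(A) = sqrt(lambda_max(A^T A)). Form the symmetric matrix M = A^T A =
[[4, 0],
 [0, 16]].
Its characteristic polynomial (trace, determinant of M give the coefficients) is
  p(λ) = det(λ I - M) = λ^2 - 20λ + 64.
For λ^2 - 20λ + 64 the discriminant is 144. It is a perfect square (12^2), so the roots are rational: λ = (20 ± 12)/2 = 16, 4.
So the eigenvalues of A^T A are ≈ 4, 16 (all ≥ 0, as they must be for A^T A). The largest is λ_max = 16, hence ||A||_2 = sqrt(λ_max) = 4.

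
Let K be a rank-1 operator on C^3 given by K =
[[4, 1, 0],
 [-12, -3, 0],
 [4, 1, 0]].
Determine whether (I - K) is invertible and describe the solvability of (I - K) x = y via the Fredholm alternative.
(I - K) is singular (det(I - K) = 0, i.e. 1 ∈ sigma(K)). (I - K) x = y is solvable iff y ⊥ ker((I - K)^*) = span{(4, 1, 0)}, i.e. iff 4y_1 + y_2 = 0. When solvable, the solutions are x = y + c·(1, -3, 1), c arbitrary (ker(I - K) = span{(1, -3, 1)}, dimension 1).

K has rank 1, so it is an outer product K = u v^T: every row of K is a multiple of one row vector. Reading off the entries, u = (1, -3, 1) and v = (4, 1, 0) (row i of K equals u_i·v^T). A rank-one matrix u v^T satisfies K u = u (v·u) and kills the (2)-dimensional subspace v^⊥, so its characteristic polynomial is lambda^2 (lambda - v·u) with v·u = tr K = 1. Hence the eigenvalues of I - K are 1 (multiplicity 2) and 1 - (1) = 0, so det(I - K) = 0. (Direct check: I - K =
[[-3, -1, 0],
 [12, 4, 0],
 [-4, -1, 1]]
has determinant 0.) So 1 is an eigenvalue of K and (I - K) is not invertible. The finite-dimensional Fredholm alternative says: either (I - K) is invertible, or ker(I - K) ≠ {0} and then range(I - K) = ker((I - K)^*)^⊥, with dim ker(I - K) = dim ker((I - K)^*). We are in the second case, so we need both kernels. Kernel of I - K: (I - K) u = u - u (v·u) = u - u = 0, so ker(I - K) = span{u} = span{(1, -3, 1)} (it is exactly 1-dimensional because rank(I - K) = 2). Kernel of the adjoint: K is real, so (I - K)^* = I - K^T = I - v u^T, and (I - v u^T) v = v - v (u·v) = 0; hence ker((I - K)^*) = span{v} = span{(4, 1, 0)}. Therefore (I - K) x = y is solvable iff <y, v> = 0, i.e. iff 4y_1 + y_2 = 0. When this holds, K y = u (v·y) = 0, so (I - K) y = y and x = y is a particular solution; the full solution set is the line x = y + c·u = y + c·(1, -3, 1), c ∈ C.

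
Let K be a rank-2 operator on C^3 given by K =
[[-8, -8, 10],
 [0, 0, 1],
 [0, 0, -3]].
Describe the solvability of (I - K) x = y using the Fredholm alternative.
(I - K) is invertible (det(I - K) = 36 ≠ 0), so for every y in C^3 the equation (I - K) x = y has a unique solution.

K has rank 2 and factors as K = U V^T = u1 v1^T + u2 v2^T with u1 = (-2, 1, -3), v1 = (2, 2, -2), u2 = (-2, -1, 3), v2 = (2, 2, -3) (multiplying out reproduces the displayed K). The nonzero eigenvalues of U V^T coincide with those of the 2 x 2 matrix G = V^T U = [[v1·u1, v1·u2], [v2·u1, v2·u2]] = [[4, -12], [7, -15]], and by the Sylvester determinant identity det(I_3 - U V^T) = det(I_2 - V^T U) = det([[-3, 12], [-7, 16]]) = (-3)(16) - (12)(-7) = 36. (Direct check: I - K =
[[9, 8, -10],
 [0, 1, -1],
 [0, 0, 4]]
has determinant 36.) The finite-dimensional Fredholm alternative says: either (I - K) is invertible, or ker(I - K) ≠ {0} and then range(I - K) = ker((I - K)^*)^⊥, with dim ker(I - K) = dim ker((I - K)^*). Since det(I - K) ≠ 0, 1 is not an eigenvalue of K and ker(I - K) = {0}, so we are in the first case: for every y there is a unique x = (I - K)^(-1) y. (Explicitly, by the Woodbury identity, (I - U V^T)^(-1) = I + U (I_2 - G)^(-1) V^T.)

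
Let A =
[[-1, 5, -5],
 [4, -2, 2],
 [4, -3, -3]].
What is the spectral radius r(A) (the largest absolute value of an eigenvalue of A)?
r(A) ≈ 6.3465

The eigenvalues of A are the roots of its characteristic polynomial. With M = A (coefficients from the trace, the sum of principal 2x2 minors, and det A):
  p(λ) = det(λ I - M) = λ^3 + 6λ^2 + 17λ - 108.
No integer candidate from the rational root theorem (±divisors of 108) is a root, so the roots are irrational. The cubic discriminant is Δ = -429152 < 0, so there is one real root and a complex-conjugate pair. p(2) = -42 and p(3) = 24 have opposite signs, so a root lies in (2, 3); Newton's method refines it to λ ≈ 2.6814. Dividing out (λ - (2.6814)) leaves approximately λ^2 + 8.6814λ + 40.2779. For λ^2 + 8.6814λ + 40.2779 the discriminant is -85.7456. It is negative, so the remaining roots are the complex-conjugate pair λ ≈ -4.3407 ± 4.6299i. Their product equals the constant term, so |λ|^2 ≈ 40.2779 and |λ| ≈ 6.3465.
Thus the eigenvalues (to 4 decimals) are 2.6814 (modulus 2.6814); -4.3407 ± 4.6299i (modulus 6.3465). The spectral radius is the largest modulus: r(A) ≈ 6.3465. (Cross-check: r(A) ≤ ||A||_2 ≈ 8.3124; equality holds whenever A is normal, though it can also hold for some non-normal A.)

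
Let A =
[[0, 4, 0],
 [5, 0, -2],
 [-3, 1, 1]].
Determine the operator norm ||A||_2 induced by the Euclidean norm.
||A||_2 ≈ 6.2785 (= sqrt(largest eigenvalue of A^T A))

||A||_2 = sigma_max(A) = sqrt(lambda_max(A^T A)). Form the symmetric matrix M = A^T A =
[[34, -3, -13],
 [-3, 17, 1],
 [-13, 1, 5]].
Its characteristic polynomial (trace, sum of principal 2x2 minors, determinant of M give the coefficients) is
  p(λ) = det(λ I - M) = λ^3 - 56λ^2 + 654λ - 16.
No integer candidate from the rational root theorem (±divisors of 16) is a root, so the roots are irrational. The cubic discriminant is Δ = 221713696 > 0, so there are three distinct real roots. p(0) = -16 and p(1) = 583 have opposite signs, so a root lies in (0, 1); Newton's method refines it to λ ≈ 0.0245. p(16) = 208 and p(17) = -169 have opposite signs, so a root lies in (16, 17); Newton's method refines it to λ ≈ 16.5559. p(39) = -367 and p(40) = 544 have opposite signs, so a root lies in (39, 40); Newton's method refines it to λ ≈ 39.4195. Check (Vieta): the three roots sum to 56, matching tr M = 56.
So the eigenvalues of A^T A are ≈ 0.0245, 16.5559, 39.4195 (all ≥ 0, as they must be for A^T A). The largest is λ_max ≈ 39.4195, hence ||A||_2 = sqrt(λ_max) ≈ 6.2785.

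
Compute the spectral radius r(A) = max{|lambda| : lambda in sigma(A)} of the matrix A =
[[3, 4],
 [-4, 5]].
r(A) = sqrt(31) ≈ 5.5678

The eigenvalues of A are the roots of its characteristic polynomial. With M = A (coefficients from the trace and determinant):
  p(λ) = det(λ I - M) = λ^2 - 8λ + 31.
For λ^2 - 8λ + 31 the discriminant is -60. It is negative, so the roots are the complex-conjugate pair λ = 4 ± (sqrt(60)/2) i ≈ 4 ± 3.873i. For a conjugate pair the product of the roots equals the constant term, so |λ|^2 = 31 and |λ| = sqrt(31) ≈ 5.5678.
Thus the eigenvalues (to 4 decimals) are 4 ± 3.873i (modulus 5.5678). The spectral radius is the largest modulus: r(A) = sqrt(31) ≈ 5.5678. (Cross-check: r(A) ≤ ||A||_2 ≈ 6.6569; equality holds whenever A is normal, though it can also hold for some non-normal A.)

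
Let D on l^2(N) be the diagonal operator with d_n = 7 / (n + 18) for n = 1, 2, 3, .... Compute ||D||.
||D|| = 7/19 (attained at n = 1)

For D diagonal, ||D|| = sup_n |d_n| = sup_n 7/(n + 18). This is positive and strictly decreasing in n, so the supremum is attained at n = 1: d_1 = 7/(1 + 18) = 7/19. Hence ||D|| = 7/19.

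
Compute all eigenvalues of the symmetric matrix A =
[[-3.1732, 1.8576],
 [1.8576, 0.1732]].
sigma(A) ≈ {-4, 1}

A is real symmetric, so its spectrum consists of real eigenvalues. Expanding the characteristic polynomial of the displayed matrix gives
  det(λ I - A) = p(λ) = λ^2 + (3)λ + (-4).
Solving p(λ) = 0 yields eigenvalues ≈ -4, 1. (A is shown rounded to 4 decimals, so these recover the underlying integer eigenvalues to within that precision.)
Verification: the trace of A = -3 equals the sum of eigenvalues -3, and det(A) ≈ -4.0003 matches the eigenvalue product -4.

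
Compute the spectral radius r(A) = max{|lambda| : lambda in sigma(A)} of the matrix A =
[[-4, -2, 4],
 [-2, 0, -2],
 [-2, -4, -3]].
r(A) ≈ 5.4289

The eigenvalues of A are the roots of its characteristic polynomial. With M = A (coefficients from the trace, the sum of principal 2x2 minors, and det A):
  p(λ) = det(λ I - M) = λ^3 + 7λ^2 + 8λ - 68.
No integer candidate from the rational root theorem (±divisors of 68) is a root, so the roots are irrational. The cubic discriminant is Δ = -99008 < 0, so there is one real root and a complex-conjugate pair. p(2) = -16 and p(3) = 46 have opposite signs, so a root lies in (2, 3); Newton's method refines it to λ ≈ 2.3072. Dividing out (λ - (2.3072)) leaves approximately λ^2 + 9.3072λ + 29.4733. For λ^2 + 9.3072λ + 29.4733 the discriminant is -31.2696. It is negative, so the remaining roots are the complex-conjugate pair λ ≈ -4.6536 ± 2.796i. Their product equals the constant term, so |λ|^2 ≈ 29.4733 and |λ| ≈ 5.4289.
Thus the eigenvalues (to 4 decimals) are 2.3072 (modulus 2.3072); -4.6536 ± 2.796i (modulus 5.4289). The spectral radius is the largest modulus: r(A) ≈ 5.4289. (Cross-check: r(A) ≤ ||A||_2 ≈ 6.2088; equality holds whenever A is normal, though it can also hold for some non-normal A.)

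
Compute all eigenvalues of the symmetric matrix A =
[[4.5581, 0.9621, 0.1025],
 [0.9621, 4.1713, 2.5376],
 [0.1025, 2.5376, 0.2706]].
sigma(A) ≈ {-1, 4, 6}

A is real symmetric, so its spectrum consists of real eigenvalues. Expanding the characteristic polynomial of the displayed matrix gives
  det(λ I - A) = p(λ) = λ^3 + (-9)λ^2 + (14)λ + (24).
Solving p(λ) = 0 yields eigenvalues ≈ -1, 4, 6. (A is shown rounded to 4 decimals, so these recover the underlying integer eigenvalues to within that precision.)
Verification: the trace of A = 9 equals the sum of eigenvalues 9, and det(A) ≈ -24.0003 matches the eigenvalue product -24.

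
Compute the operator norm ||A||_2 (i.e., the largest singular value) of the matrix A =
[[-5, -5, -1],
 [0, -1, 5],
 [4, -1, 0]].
||A||_2 ≈ 7.5283 (= sqrt(largest eigenvalue of A^T A))

||A||_2 = sigma_max(A) = sqrt(lambda_max(A^T A)). Form the symmetric matrix M = A^T A =
[[41, 21, 5],
 [21, 27, 0],
 [5, 0, 26]].
Its characteristic polynomial (trace, sum of principal 2x2 minors, determinant of M give the coefficients) is
  p(λ) = det(λ I - M) = λ^3 - 94λ^2 + 2409λ - 16641.
No integer candidate from the rational root theorem (±divisors of 16641) is a root, so the roots are irrational. The cubic discriminant is Δ = 422645985 > 0, so there are three distinct real roots. p(11) = -185 and p(12) = 459 have opposite signs, so a root lies in (11, 12); Newton's method refines it to λ ≈ 11.269. p(26) = 25 and p(27) = -441 have opposite signs, so a root lies in (26, 27); Newton's method refines it to λ ≈ 26.0553. p(56) = -905 and p(57) = 459 have opposite signs, so a root lies in (56, 57); Newton's method refines it to λ ≈ 56.6756. Check (Vieta): the three roots sum to 94, matching tr M = 94.
So the eigenvalues of A^T A are ≈ 11.269, 26.0553, 56.6756 (all ≥ 0, as they must be for A^T A). The largest is λ_max ≈ 56.6756, hence ||A||_2 = sqrt(λ_max) ≈ 7.5283.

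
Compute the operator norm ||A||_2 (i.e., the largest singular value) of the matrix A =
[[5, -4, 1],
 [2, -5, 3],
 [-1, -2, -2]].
||A||_2 ≈ 8.5516 (= sqrt(largest eigenvalue of A^T A))

||A||_2 = sigma_max(A) = sqrt(lambda_max(A^T A)). Form the symmetric matrix M = A^T A =
[[30, -28, 13],
 [-28, 45, -15],
 [13, -15, 14]].
Its characteristic polynomial (trace, sum of principal 2x2 minors, determinant of M give the coefficients) is
  p(λ) = det(λ I - M) = λ^3 - 89λ^2 + 1222λ - 4489.
No integer candidate from the rational root theorem (±divisors of 4489) is a root, so the roots are irrational. The cubic discriminant is Δ = 114490657 > 0, so there are three distinct real roots. p(6) = -145 and p(7) = 47 have opposite signs, so a root lies in (6, 7); Newton's method refines it to λ ≈ 6.6761. p(9) = 29 and p(10) = -169 have opposite signs, so a root lies in (9, 10); Newton's method refines it to λ ≈ 9.1946. p(73) = -547 and p(74) = 3799 have opposite signs, so a root lies in (73, 74); Newton's method refines it to λ ≈ 73.1293. Check (Vieta): the three roots sum to 89, matching tr M = 89.
So the eigenvalues of A^T A are ≈ 6.6761, 9.1946, 73.1293 (all ≥ 0, as they must be for A^T A). The largest is λ_max ≈ 73.1293, hence ||A||_2 = sqrt(λ_max) ≈ 8.5516.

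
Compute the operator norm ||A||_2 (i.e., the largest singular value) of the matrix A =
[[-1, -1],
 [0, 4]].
||A||_2 = sqrt((18 + sqrt(260))/2) ≈ 4.1306 (= sqrt(largest eigenvalue of A^T A))

||A||_2 = sigma_max(A) = sqrt(lambda_max(A^T A)). Form the symmetric matrix M = A^T A =
[[1, 1],
 [1, 17]].
Its characteristic polynomial (trace, determinant of M give the coefficients) is
  p(λ) = det(λ I - M) = λ^2 - 18λ + 16.
For λ^2 - 18λ + 16 the discriminant is 260. It is nonnegative but not a perfect square, so the roots are real and irrational: λ = (18 ± sqrt(260))/2 ≈ 17.0623, 0.9377.
So the eigenvalues of A^T A are ≈ 0.9377, 17.0623 (all ≥ 0, as they must be for A^T A). The largest is λ_max = (18 + sqrt(260))/2 ≈ 17.0623, hence ||A||_2 = sqrt(λ_max) = sqrt((18 + sqrt(260))/2) ≈ 4.1306.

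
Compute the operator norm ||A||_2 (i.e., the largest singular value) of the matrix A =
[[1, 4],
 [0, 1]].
||A||_2 = sqrt((18 + sqrt(320))/2) ≈ 4.2361 (= sqrt(largest eigenvalue of A^T A))

||A||_2 = sigma_max(A) = sqrt(lambda_max(A^T A)). Form the symmetric matrix M = A^T A =
[[1, 4],
 [4, 17]].
Its characteristic polynomial (trace, determinant of M give the coefficients) is
  p(λ) = det(λ I - M) = λ^2 - 18λ + 1.
For λ^2 - 18λ + 1 the discriminant is 320. It is nonnegative but not a perfect square, so the roots are real and irrational: λ = (18 ± sqrt(320))/2 ≈ 17.9443, 0.0557.
So the eigenvalues of A^T A are ≈ 0.0557, 17.9443 (all ≥ 0, as they must be for A^T A). The largest is λ_max = (18 + sqrt(320))/2 ≈ 17.9443, hence ||A||_2 = sqrt(λ_max) = sqrt((18 + sqrt(320))/2) ≈ 4.2361.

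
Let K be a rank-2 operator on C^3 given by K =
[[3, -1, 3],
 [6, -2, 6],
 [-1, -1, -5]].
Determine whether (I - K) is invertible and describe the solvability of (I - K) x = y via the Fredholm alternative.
(I - K) is invertible (det(I - K) = 9 ≠ 0), so for every y in C^3 the equation (I - K) x = y has a unique solution.

K has rank 2 and factors as K = U V^T = u1 v1^T + u2 v2^T with u1 = (1, 2, -1), v1 = (3, -1, 3), u2 = (0, 0, -1), v2 = (-2, 2, 2) (multiplying out reproduces the displayed K). The nonzero eigenvalues of U V^T coincide with those of the 2 x 2 matrix G = V^T U = [[v1·u1, v1·u2], [v2·u1, v2·u2]] = [[-2, -3], [0, -2]], and by the Sylvester determinant identity det(I_3 - U V^T) = det(I_2 - V^T U) = det([[3, 3], [0, 3]]) = (3)(3) - (3)(0) = 9. (Direct check: I - K =
[[-2, 1, -3],
 [-6, 3, -6],
 [1, 1, 6]]
has determinant 9.) The finite-dimensional Fredholm alternative says: either (I - K) is invertible, or ker(I - K) ≠ {0} and then range(I - K) = ker((I - K)^*)^⊥, with dim ker(I - K) = dim ker((I - K)^*). Since det(I - K) ≠ 0, 1 is not an eigenvalue of K and ker(I - K) = {0}, so we are in the first case: for every y there is a unique x = (I - K)^(-1) y. (Explicitly, by the Woodbury identity, (I - U V^T)^(-1) = I + U (I_2 - G)^(-1) V^T.)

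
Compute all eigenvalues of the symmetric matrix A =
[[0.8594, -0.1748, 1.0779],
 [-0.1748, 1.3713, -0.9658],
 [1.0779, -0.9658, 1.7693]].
sigma(A) ≈ {0, 1, 3}

A is real symmetric, so its spectrum consists of real eigenvalues. Expanding the characteristic polynomial of the displayed matrix gives
  det(λ I - A) = p(λ) = λ^3 + (-4)λ^2 + (3)λ + (0).
Solving p(λ) = 0 yields eigenvalues ≈ 0, 1, 3. (A is shown rounded to 4 decimals, so these recover the underlying integer eigenvalues to within that precision.)
Verification: the trace of A = 4 equals the sum of eigenvalues 4, and det(A) ≈ 0.0001 matches the eigenvalue product 0.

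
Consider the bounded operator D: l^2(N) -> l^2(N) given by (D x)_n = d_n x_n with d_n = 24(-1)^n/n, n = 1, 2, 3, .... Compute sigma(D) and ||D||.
sigma(D) = {24(-1)^n/n : n ≥ 1} ∪ {0}; ||D|| = 24

A bounded diagonal operator on l^2 with diagonal entries d_n has spectrum equal to the closure of {d_n : n ≥ 1}: every d_n is an eigenvalue (with eigenvector e_n), so {d_n} ⊂ sigma(D); the spectrum is closed, so its closure is too; and for lambda not in the closure, (D - lambda I) has bounded inverse (the diagonal entries 1/(d_n - lambda) are bounded). For our sequence d_n = 24(-1)^n/n, n = 1, 2, 3, ...:
  - {d_n} = {24(-1)^n/n : n ≥ 1}; the only limit point is 0
  - closure = {24(-1)^n/n : n ≥ 1} ∪ {0}
For the norm: a diagonal operator has ||D|| = sup_n |d_n|. Here |d_n| = 24/n is decreasing, so sup_n |d_n| = |d_1| = 24. So ||D|| = 24.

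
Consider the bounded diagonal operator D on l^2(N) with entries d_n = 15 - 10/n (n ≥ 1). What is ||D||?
||D|| = 15

For a diagonal operator on l^2 with entries d_n, ||D|| = sup_n |d_n|. Here d_1 = 5, d_2 = 10, ..., and d_n = 15 - 10/n increases monotonically toward 15. All terms lie in [5, 15), so |d_n| = d_n and the supremum is the limit 15, which is not attained by any individual d_n. Hence ||D|| = 15.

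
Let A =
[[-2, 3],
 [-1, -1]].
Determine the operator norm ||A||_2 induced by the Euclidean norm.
||A||_2 = sqrt((15 + sqrt(125))/2) ≈ 3.618 (= sqrt(largest eigenvalue of A^T A))

||A||_2 = sigma_max(A) = sqrt(lambda_max(A^T A)). Form the symmetric matrix M = A^T A =
[[5, -5],
 [-5, 10]].
Its characteristic polynomial (trace, determinant of M give the coefficients) is
  p(λ) = det(λ I - M) = λ^2 - 15λ + 25.
For λ^2 - 15λ + 25 the discriminant is 125. It is nonnegative but not a perfect square, so the roots are real and irrational: λ = (15 ± sqrt(125))/2 ≈ 13.0902, 1.9098.
So the eigenvalues of A^T A are ≈ 1.9098, 13.0902 (all ≥ 0, as they must be for A^T A). The largest is λ_max = (15 + sqrt(125))/2 ≈ 13.0902, hence ||A||_2 = sqrt(λ_max) = sqrt((15 + sqrt(125))/2) ≈ 3.618.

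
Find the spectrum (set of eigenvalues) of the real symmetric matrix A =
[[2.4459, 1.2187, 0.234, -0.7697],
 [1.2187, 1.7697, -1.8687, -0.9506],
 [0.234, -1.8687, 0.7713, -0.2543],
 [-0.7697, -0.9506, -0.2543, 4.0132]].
sigma(A) ≈ {-1, 2, 3, 5}

A is real symmetric, so its spectrum consists of real eigenvalues. Expanding the characteristic polynomial of the displayed matrix gives
  det(λ I - A) = p(λ) = λ^4 + (-9)λ^3 + (21)λ^2 + (1)λ + (-30).
Solving p(λ) = 0 yields eigenvalues ≈ -1, 2, 3, 5. (A is shown rounded to 4 decimals, so these recover the underlying integer eigenvalues to within that precision.)
Verification: the trace of A = 9 equals the sum of eigenvalues 9, and det(A) ≈ -30.0002 matches the eigenvalue product -30.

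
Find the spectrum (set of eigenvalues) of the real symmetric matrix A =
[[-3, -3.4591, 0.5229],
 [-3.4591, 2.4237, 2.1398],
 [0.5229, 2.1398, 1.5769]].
sigma(A) ≈ {-5, 1, 5}

A is real symmetric, so its spectrum consists of real eigenvalues. Expanding the characteristic polynomial of the displayed matrix gives
  det(λ I - A) = p(λ) = λ^3 + (-1)λ^2 + (-25)λ + (25).
Solving p(λ) = 0 yields eigenvalues ≈ -5, 1, 5. (A is shown rounded to 4 decimals, so these recover the underlying integer eigenvalues to within that precision.)
Verification: the trace of A = 1 equals the sum of eigenvalues 1, and det(A) ≈ -25.0008 matches the eigenvalue product -25.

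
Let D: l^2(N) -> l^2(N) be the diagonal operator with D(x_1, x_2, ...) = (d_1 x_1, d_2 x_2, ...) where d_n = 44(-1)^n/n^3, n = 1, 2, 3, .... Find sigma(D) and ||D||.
sigma(D) = {44(-1)^n/n^3 : n ≥ 1} ∪ {0}; ||D|| = 44

A bounded diagonal operator on l^2 with diagonal entries d_n has spectrum equal to the closure of {d_n : n ≥ 1}: every d_n is an eigenvalue (with eigenvector e_n), so {d_n} ⊂ sigma(D); the spectrum is closed, so its closure is too; and for lambda not in the closure, (D - lambda I) has bounded inverse (the diagonal entries 1/(d_n - lambda) are bounded). For our sequence d_n = 44(-1)^n/n^3, n = 1, 2, 3, ...:
  - {d_n} = {44(-1)^n/n^3 : n ≥ 1}; the only limit point is 0
  - closure = {44(-1)^n/n^3 : n ≥ 1} ∪ {0}
For the norm: a diagonal operator has ||D|| = sup_n |d_n|. Here |d_n| = 44/n^3 is decreasing, so sup_n |d_n| = |d_1| = 44. So ||D|| = 44.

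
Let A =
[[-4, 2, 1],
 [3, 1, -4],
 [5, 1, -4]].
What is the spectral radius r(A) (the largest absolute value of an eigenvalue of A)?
r(A) ≈ 7.2077

The eigenvalues of A are the roots of its characteristic polynomial. With M = A (coefficients from the trace, the sum of principal 2x2 minors, and det A):
  p(λ) = det(λ I - M) = λ^3 + 7λ^2 + λ + 18.
No integer candidate from the rational root theorem (±divisors of 18) is a root, so the roots are irrational. The cubic discriminant is Δ = -31131 < 0, so there is one real root and a complex-conjugate pair. p(-8) = -54 and p(-7) = 11 have opposite signs, so a root lies in (-8, -7); Newton's method refines it to λ ≈ -7.2077. Dividing out (λ - (-7.2077)) leaves approximately λ^2 - 0.2077λ + 2.4973. For λ^2 - 0.2077λ + 2.4973 the discriminant is -9.9461. It is negative, so the remaining roots are the complex-conjugate pair λ ≈ 0.1039 ± 1.5769i. Their product equals the constant term, so |λ|^2 ≈ 2.4973 and |λ| ≈ 1.5803.
Thus the eigenvalues (to 4 decimals) are -7.2077 (modulus 7.2077); 0.1039 ± 1.5769i (modulus 1.5803). The spectral radius is the largest modulus: r(A) ≈ 7.2077. (Cross-check: r(A) ≤ ||A||_2 ≈ 8.8703; equality holds whenever A is normal, though it can also hold for some non-normal A.)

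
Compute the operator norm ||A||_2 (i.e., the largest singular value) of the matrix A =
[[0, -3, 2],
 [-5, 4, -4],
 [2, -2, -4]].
||A||_2 ≈ 8.0476 (= sqrt(largest eigenvalue of A^T A))

||A||_2 = sigma_max(A) = sqrt(lambda_max(A^T A)). Form the symmetric matrix M = A^T A =
[[29, -24, 12],
 [-24, 29, -14],
 [12, -14, 36]].
Its characteristic polynomial (trace, sum of principal 2x2 minors, determinant of M give the coefficients) is
  p(λ) = det(λ I - M) = λ^3 - 94λ^2 + 2013λ - 7744.
No integer candidate from the rational root theorem (±divisors of 7744) is a root, so the roots are irrational. The cubic discriminant is Δ = 2205586064 > 0, so there are three distinct real roots. p(4) = -1132 and p(5) = 96 have opposite signs, so a root lies in (4, 5); Newton's method refines it to λ ≈ 4.9169. p(24) = 248 and p(25) = -544 have opposite signs, so a root lies in (24, 25); Newton's method refines it to λ ≈ 24.3188. p(64) = -1792 and p(65) = 576 have opposite signs, so a root lies in (64, 65); Newton's method refines it to λ ≈ 64.7643. Check (Vieta): the three roots sum to 94, matching tr M = 94.
So the eigenvalues of A^T A are ≈ 4.9169, 24.3188, 64.7643 (all ≥ 0, as they must be for A^T A). The largest is λ_max ≈ 64.7643, hence ||A||_2 = sqrt(λ_max) ≈ 8.0476.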